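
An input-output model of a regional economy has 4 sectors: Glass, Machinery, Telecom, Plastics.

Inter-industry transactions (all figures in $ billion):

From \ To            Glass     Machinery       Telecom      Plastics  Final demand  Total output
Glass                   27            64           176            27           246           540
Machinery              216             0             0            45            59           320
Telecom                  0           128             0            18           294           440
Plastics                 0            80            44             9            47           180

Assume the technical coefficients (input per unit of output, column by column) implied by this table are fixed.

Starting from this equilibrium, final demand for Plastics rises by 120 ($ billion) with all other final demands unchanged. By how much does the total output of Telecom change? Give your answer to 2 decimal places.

Technical coefficients a_ij = z_ij / X_j:
  a_GG = 27/540 = 0.05, a_MG = 216/540 = 0.40, a_TG = 0/540 = 0.00, a_PG = 0/540 = 0.00
  a_GM = 64/320 = 0.20, a_MM = 0/320 = 0.00, a_TM = 128/320 = 0.40, a_PM = 80/320 = 0.25
  a_GT = 176/440 = 0.40, a_MT = 0/440 = 0.00, a_TT = 0/440 = 0.00, a_PT = 44/440 = 0.10
  a_GP = 27/180 = 0.15, a_MP = 45/180 = 0.25, a_TP = 18/180 = 0.10, a_PP = 9/180 = 0.05
I − A =
  [   0.95    -0.20    -0.40    -0.15]
  [  -0.40     1.00     0.00    -0.25]
  [   0.00    -0.40     1.00    -0.10]
  [   0.00    -0.25    -0.10     0.95]
Compute the cofactors C_ij = (−1)^(i+j)·(3×3 minor ij) of I−A; the adjugate is their transpose:
adj(I−A) = Cᵀ =
  [ 0.867500   0.393500   0.375000   0.280000]
  [ 0.376000   0.893000   0.181750   0.313500]
  [ 0.162000   0.384750   0.752125   0.206000]
  [ 0.116000   0.275500   0.127000   0.806000]
det(I−A) = Σ_j (I−A)_1j·C_1j = (0.95)(0.867500) + (-0.20)(0.376000) + (-0.40)(0.162000) + (-0.15)(0.116000) = 0.666725
(I − A)⁻¹ = adj(I−A) / det(I−A) ≈
  [   1.3011     0.5902     0.5625     0.4200]
  [   0.5640     1.3394     0.2726     0.4702]
  [   0.2430     0.5771     1.1281     0.3090]
  [   0.1740     0.4132     0.1905     1.2089]
Δx = (I − A)⁻¹ Δd with Δd having +120 in the Plastics component and 0 elsewhere.
So Δx_T = L_TP · (+120), where L_TP = adj(I−A)_TP / det(I−A) = 0.206000 / 0.666725.
Δx_T = 0.206000 × (+120) / 0.666725 = 24.72 / 0.666725 ≈ 37.08.

Δx_T = 37.08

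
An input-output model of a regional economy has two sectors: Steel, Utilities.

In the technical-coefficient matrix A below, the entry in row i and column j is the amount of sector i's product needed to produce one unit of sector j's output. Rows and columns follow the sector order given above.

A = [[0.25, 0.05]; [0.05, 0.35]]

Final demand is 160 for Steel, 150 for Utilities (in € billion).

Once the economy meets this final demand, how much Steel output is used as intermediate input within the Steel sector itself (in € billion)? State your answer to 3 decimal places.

I − A =
  [   0.75    -0.05]
  [  -0.05     0.65]
det(I−A) = (0.75)(0.65) − (-0.05)(-0.05) = 0.4850
adj(I−A) = [[0.65, 0.05], [0.05, 0.75]]
(I − A)⁻¹ = adj(I−A) / det(I−A) ≈
  [   1.3402     0.1031]
  [   0.1031     1.5464]
First solve x = (I − A)⁻¹ d = adj(I−A)·d / det(I−A); in particular x_S = (0.65·160 + 0.05·150) / 0.4850 = 111.50 / 0.4850 ≈ 229.89691.
Intermediate flow from S to S: z_SS = a_SS · x_S = 0.25 × 111.50 / 0.4850 = 27.875 / 0.4850 ≈ 57.474.

z_SS = 57.474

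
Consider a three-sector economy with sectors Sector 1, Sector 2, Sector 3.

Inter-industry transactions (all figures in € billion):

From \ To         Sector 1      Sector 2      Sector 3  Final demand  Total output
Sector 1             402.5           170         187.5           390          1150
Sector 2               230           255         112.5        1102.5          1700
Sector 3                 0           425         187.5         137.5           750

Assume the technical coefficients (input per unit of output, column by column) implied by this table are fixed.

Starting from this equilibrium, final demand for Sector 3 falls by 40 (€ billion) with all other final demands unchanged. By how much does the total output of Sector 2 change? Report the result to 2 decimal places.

Δx_2 = -16.28

Technical coefficients a_ij = z_ij / X_j:
  a_11 = 402.5/1150 = 0.35, a_21 = 230/1150 = 0.20, a_31 = 0/1150 = 0.00
  a_12 = 170/1700 = 0.10, a_22 = 255/1700 = 0.15, a_32 = 425/1700 = 0.25
  a_13 = 187.5/750 = 0.25, a_23 = 112.5/750 = 0.15, a_33 = 187.5/750 = 0.25
I − A =
  [   0.65    -0.10    -0.25]
  [  -0.20     0.85    -0.15]
  [   0.00    -0.25     0.75]
Cofactors of I−A, C_ij = (−1)^(i+j)·(minor ij) (rows/columns in the sector order above):
  C_11 = (0.85)(0.75) − (-0.15)(-0.25) = 0.6000
  C_12 = −[(-0.20)(0.75) − (-0.15)(0.00)] = 0.1500
  C_13 = (-0.20)(-0.25) − (0.85)(0.00) = 0.0500
  C_21 = −[(-0.10)(0.75) − (-0.25)(-0.25)] = 0.1375
  C_22 = (0.65)(0.75) − (-0.25)(0.00) = 0.4875
  C_23 = −[(0.65)(-0.25) − (-0.10)(0.00)] = 0.1625
  C_31 = (-0.10)(-0.15) − (-0.25)(0.85) = 0.2275
  C_32 = −[(0.65)(-0.15) − (-0.25)(-0.20)] = 0.1475
  C_33 = (0.65)(0.85) − (-0.10)(-0.20) = 0.5325
det(I−A) = Σ_j (I−A)_1j·C_1j = (0.65)(0.6000) + (-0.10)(0.1500) + (-0.25)(0.0500) = 0.3625
adj(I−A) = Cᵀ =
  [ 0.6000   0.1375   0.2275]
  [ 0.1500   0.4875   0.1475]
  [ 0.0500   0.1625   0.5325]
(I − A)⁻¹ = adj(I−A) / det(I−A) ≈
  [   1.6552     0.3793     0.6276]
  [   0.4138     1.3448     0.4069]
  [   0.1379     0.4483     1.4690]
Δx = (I − A)⁻¹ Δd with Δd having -40 in the Sector 3 component and 0 elsewhere.
So Δx_2 = L_23 · (-40), where L_23 = adj(I−A)_23 / det(I−A) = 0.1475 / 0.3625.
Δx_2 = 0.1475 × (-40) / 0.3625 = -5.90 / 0.3625 ≈ -16.28.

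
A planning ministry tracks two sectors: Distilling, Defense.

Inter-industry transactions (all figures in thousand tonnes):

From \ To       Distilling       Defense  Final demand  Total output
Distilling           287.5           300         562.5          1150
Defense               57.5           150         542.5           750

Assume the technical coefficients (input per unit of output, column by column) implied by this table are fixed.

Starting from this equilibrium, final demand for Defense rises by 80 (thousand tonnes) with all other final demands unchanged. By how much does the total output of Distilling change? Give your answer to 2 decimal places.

Technical coefficients a_ij = z_ij / X_j:
  a_11 = 287.5/1150 = 0.25, a_21 = 57.5/1150 = 0.05
  a_12 = 300/750 = 0.40, a_22 = 150/750 = 0.20
I − A =
  [   0.75    -0.40]
  [  -0.05     0.80]
det(I−A) = (0.75)(0.80) − (-0.40)(-0.05) = 0.5800
adj(I−A) = [[0.80, 0.40], [0.05, 0.75]]
(I − A)⁻¹ = adj(I−A) / det(I−A) ≈
  [   1.3793     0.6897]
  [   0.0862     1.2931]
Δx = (I − A)⁻¹ Δd with Δd having +80 in the Defense component and 0 elsewhere.
So Δx_1 = L_12 · (+80), where L_12 = adj(I−A)_12 / det(I−A) = 0.40 / 0.5800.
Δx_1 = 0.40 × (+80) / 0.5800 = 32.00 / 0.5800 ≈ 55.17.

Δx_1 = 55.17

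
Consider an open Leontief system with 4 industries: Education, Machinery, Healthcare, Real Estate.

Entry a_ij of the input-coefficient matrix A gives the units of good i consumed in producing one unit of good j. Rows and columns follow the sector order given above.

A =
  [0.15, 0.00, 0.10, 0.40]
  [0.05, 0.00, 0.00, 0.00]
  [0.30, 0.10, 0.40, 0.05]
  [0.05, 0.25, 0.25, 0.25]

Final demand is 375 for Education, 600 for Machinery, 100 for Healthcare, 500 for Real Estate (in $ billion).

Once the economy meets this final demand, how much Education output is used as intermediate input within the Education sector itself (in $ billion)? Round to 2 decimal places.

I − A =
  [   0.85     0.00    -0.10    -0.40]
  [  -0.05     1.00     0.00     0.00]
  [  -0.30    -0.10     0.60    -0.05]
  [  -0.05    -0.25    -0.25     0.75]
Compute the cofactors C_ij = (−1)^(i+j)·(3×3 minor ij) of I−A; the adjugate is their transpose:
adj(I−A) = Cᵀ =
  [ 0.437500   0.078750   0.175000   0.245000]
  [ 0.021875   0.307125   0.008750   0.012250]
  [ 0.231875   0.102375   0.612500   0.164500]
  [ 0.113750   0.141750   0.218750   0.479500]
det(I−A) = Σ_j (I−A)_1j·C_1j = (0.85)(0.437500) + (0.00)(0.021875) + (-0.10)(0.231875) + (-0.40)(0.113750) = 0.3031875
(I − A)⁻¹ = adj(I−A) / det(I−A) ≈
  [   1.4430     0.2597     0.5772     0.8081]
  [   0.0722     1.0130     0.0289     0.0404]
  [   0.7648     0.3377     2.0202     0.5426]
  [   0.3752     0.4675     0.7215     1.5815]
First solve x = (I − A)⁻¹ d = adj(I−A)·d / det(I−A); in particular x_E = (0.437500·375 + 0.078750·600 + 0.175000·100 + 0.245000·500) / 0.3031875 = 351.3125 / 0.3031875 ≈ 1158.7302.
Intermediate flow from E to E: z_EE = a_EE · x_E = 0.15 × 351.3125 / 0.3031875 = 52.696875 / 0.3031875 ≈ 173.81.

z_EE = 173.81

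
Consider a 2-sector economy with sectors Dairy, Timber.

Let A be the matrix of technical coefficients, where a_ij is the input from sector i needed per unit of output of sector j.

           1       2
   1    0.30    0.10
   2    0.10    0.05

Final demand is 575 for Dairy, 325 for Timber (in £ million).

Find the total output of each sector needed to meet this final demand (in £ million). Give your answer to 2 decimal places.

x_1 = 883.59, x_2 = 435.11

I − A =
  [   0.70    -0.10]
  [  -0.10     0.95]
det(I−A) = (0.70)(0.95) − (-0.10)(-0.10) = 0.6550
adj(I−A) = [[0.95, 0.10], [0.10, 0.70]]
(I − A)⁻¹ = adj(I−A) / det(I−A) ≈
  [   1.4504     0.1527]
  [   0.1527     1.0687]
x = (I − A)⁻¹ d = adj(I−A)·d / det(I−A), with det(I−A) = 0.6550:
  x_1 = (0.95·575 + 0.10·325) / 0.6550 = 578.75 / 0.6550 ≈ 883.59
  x_2 = (0.10·575 + 0.70·325) / 0.6550 = 285.00 / 0.6550 ≈ 435.11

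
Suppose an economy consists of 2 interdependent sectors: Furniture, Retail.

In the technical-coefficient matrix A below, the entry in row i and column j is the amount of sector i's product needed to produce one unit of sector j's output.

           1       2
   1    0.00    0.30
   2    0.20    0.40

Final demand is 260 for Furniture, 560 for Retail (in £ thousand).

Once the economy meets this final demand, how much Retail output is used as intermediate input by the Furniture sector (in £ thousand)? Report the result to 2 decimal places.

z_21 = 120.00

I − A =
  [   1.00    -0.30]
  [  -0.20     0.60]
det(I−A) = (1.00)(0.60) − (-0.30)(-0.20) = 0.5400
adj(I−A) = [[0.60, 0.30], [0.20, 1.00]]
(I − A)⁻¹ = adj(I−A) / det(I−A) ≈
  [   1.1111     0.5556]
  [   0.3704     1.8519]
First solve x = (I − A)⁻¹ d = adj(I−A)·d / det(I−A); in particular x_1 = (0.60·260 + 0.30·560) / 0.5400 = 324.00 / 0.5400 = 600.0000.
Intermediate flow from 2 to 1: z_21 = a_21 · x_1 = 0.20 × 324.00 / 0.5400 = 64.80 / 0.5400 = 120.00.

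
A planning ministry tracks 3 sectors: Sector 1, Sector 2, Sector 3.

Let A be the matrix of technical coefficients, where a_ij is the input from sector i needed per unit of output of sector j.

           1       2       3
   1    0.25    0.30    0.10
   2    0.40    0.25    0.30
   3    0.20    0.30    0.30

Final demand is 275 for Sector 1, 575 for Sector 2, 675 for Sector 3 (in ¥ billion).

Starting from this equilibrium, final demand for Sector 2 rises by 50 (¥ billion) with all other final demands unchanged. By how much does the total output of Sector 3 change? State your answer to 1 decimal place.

Δx_3 = 72.2

I − A =
  [   0.75    -0.30    -0.10]
  [  -0.40     0.75    -0.30]
  [  -0.20    -0.30     0.70]
Cofactors of I−A, C_ij = (−1)^(i+j)·(minor ij) (rows/columns in the sector order above):
  C_11 = (0.75)(0.70) − (-0.30)(-0.30) = 0.4350
  C_12 = −[(-0.40)(0.70) − (-0.30)(-0.20)] = 0.3400
  C_13 = (-0.40)(-0.30) − (0.75)(-0.20) = 0.2700
  C_21 = −[(-0.30)(0.70) − (-0.10)(-0.30)] = 0.2400
  C_22 = (0.75)(0.70) − (-0.10)(-0.20) = 0.5050
  C_23 = −[(0.75)(-0.30) − (-0.30)(-0.20)] = 0.2850
  C_31 = (-0.30)(-0.30) − (-0.10)(0.75) = 0.1650
  C_32 = −[(0.75)(-0.30) − (-0.10)(-0.40)] = 0.2650
  C_33 = (0.75)(0.75) − (-0.30)(-0.40) = 0.4425
det(I−A) = Σ_j (I−A)_1j·C_1j = (0.75)(0.4350) + (-0.30)(0.3400) + (-0.10)(0.2700) = 0.19725
adj(I−A) = Cᵀ =
  [ 0.4350   0.2400   0.1650]
  [ 0.3400   0.5050   0.2650]
  [ 0.2700   0.2850   0.4425]
(I − A)⁻¹ = adj(I−A) / det(I−A) ≈
  [   2.2053     1.2167     0.8365]
  [   1.7237     2.5602     1.3435]
  [   1.3688     1.4449     2.2433]
Δx = (I − A)⁻¹ Δd with Δd having +50 in the Sector 2 component and 0 elsewhere.
So Δx_3 = L_32 · (+50), where L_32 = adj(I−A)_32 / det(I−A) = 0.2850 / 0.19725.
Δx_3 = 0.2850 × (+50) / 0.19725 = 14.25 / 0.19725 ≈ 72.2.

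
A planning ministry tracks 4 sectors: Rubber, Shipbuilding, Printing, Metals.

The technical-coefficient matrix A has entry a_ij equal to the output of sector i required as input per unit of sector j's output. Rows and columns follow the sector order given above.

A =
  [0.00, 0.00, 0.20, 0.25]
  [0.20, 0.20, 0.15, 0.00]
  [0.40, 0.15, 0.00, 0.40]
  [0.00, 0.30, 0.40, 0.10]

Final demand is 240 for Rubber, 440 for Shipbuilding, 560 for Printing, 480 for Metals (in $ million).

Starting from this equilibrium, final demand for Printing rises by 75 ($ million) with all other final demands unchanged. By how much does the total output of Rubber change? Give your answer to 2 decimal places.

Δx_1 = 40.89

I − A =
  [   1.00     0.00    -0.20    -0.25]
  [  -0.20     0.80    -0.15     0.00]
  [  -0.40    -0.15     1.00    -0.40]
  [   0.00    -0.30    -0.40     0.90]
Compute the cofactors C_ij = (−1)^(i+j)·(3×3 minor ij) of I−A; the adjugate is their transpose:
adj(I−A) = Cᵀ =
  [ 0.553750   0.141000   0.235250   0.258375]
  [ 0.202000   0.628000   0.191000   0.141000]
  [ 0.339000   0.285000   0.705000   0.407500]
  [ 0.218000   0.336000   0.377000   0.707500]
det(I−A) = Σ_j (I−A)_1j·C_1j = (1.00)(0.553750) + (0.00)(0.202000) + (-0.20)(0.339000) + (-0.25)(0.218000) = 0.43145
(I − A)⁻¹ = adj(I−A) / det(I−A) ≈
  [   1.2835     0.3268     0.5453     0.5989]
  [   0.4682     1.4556     0.4427     0.3268]
  [   0.7857     0.6606     1.6340     0.9445]
  [   0.5053     0.7788     0.8738     1.6398]
Δx = (I − A)⁻¹ Δd with Δd having +75 in the Printing component and 0 elsewhere.
So Δx_1 = L_13 · (+75), where L_13 = adj(I−A)_13 / det(I−A) = 0.235250 / 0.43145.
Δx_1 = 0.235250 × (+75) / 0.43145 = 17.64375 / 0.43145 ≈ 40.89.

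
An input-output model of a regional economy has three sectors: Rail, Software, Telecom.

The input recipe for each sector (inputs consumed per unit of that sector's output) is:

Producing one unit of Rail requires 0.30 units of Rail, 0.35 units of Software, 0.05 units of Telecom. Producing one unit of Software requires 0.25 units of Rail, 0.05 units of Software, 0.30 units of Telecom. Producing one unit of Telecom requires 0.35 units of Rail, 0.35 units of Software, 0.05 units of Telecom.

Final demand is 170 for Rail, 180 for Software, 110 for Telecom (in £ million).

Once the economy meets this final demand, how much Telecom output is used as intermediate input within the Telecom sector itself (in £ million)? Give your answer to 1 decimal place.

I − A =
  [   0.70    -0.25    -0.35]
  [  -0.35     0.95    -0.35]
  [  -0.05    -0.30     0.95]
Cofactors of I−A, C_ij = (−1)^(i+j)·(minor ij) (rows/columns in the sector order above):
  C_11 = (0.95)(0.95) − (-0.35)(-0.30) = 0.7975
  C_12 = −[(-0.35)(0.95) − (-0.35)(-0.05)] = 0.3500
  C_13 = (-0.35)(-0.30) − (0.95)(-0.05) = 0.1525
  C_21 = −[(-0.25)(0.95) − (-0.35)(-0.30)] = 0.3425
  C_22 = (0.70)(0.95) − (-0.35)(-0.05) = 0.6475
  C_23 = −[(0.70)(-0.30) − (-0.25)(-0.05)] = 0.2225
  C_31 = (-0.25)(-0.35) − (-0.35)(0.95) = 0.4200
  C_32 = −[(0.70)(-0.35) − (-0.35)(-0.35)] = 0.3675
  C_33 = (0.70)(0.95) − (-0.25)(-0.35) = 0.5775
det(I−A) = Σ_j (I−A)_1j·C_1j = (0.70)(0.7975) + (-0.25)(0.3500) + (-0.35)(0.1525) = 0.417375
adj(I−A) = Cᵀ =
  [ 0.7975   0.3425   0.4200]
  [ 0.3500   0.6475   0.3675]
  [ 0.1525   0.2225   0.5775]
(I − A)⁻¹ = adj(I−A) / det(I−A) ≈
  [   1.9108     0.8206     1.0063]
  [   0.8386     1.5514     0.8805]
  [   0.3654     0.5331     1.3836]
First solve x = (I − A)⁻¹ d = adj(I−A)·d / det(I−A); in particular x_3 = (0.1525·170 + 0.2225·180 + 0.5775·110) / 0.417375 = 129.50 / 0.417375 ≈ 310.273.
Intermediate flow from 3 to 3: z_33 = a_33 · x_3 = 0.05 × 129.50 / 0.417375 = 6.475 / 0.417375 ≈ 15.5.

z_33 = 15.5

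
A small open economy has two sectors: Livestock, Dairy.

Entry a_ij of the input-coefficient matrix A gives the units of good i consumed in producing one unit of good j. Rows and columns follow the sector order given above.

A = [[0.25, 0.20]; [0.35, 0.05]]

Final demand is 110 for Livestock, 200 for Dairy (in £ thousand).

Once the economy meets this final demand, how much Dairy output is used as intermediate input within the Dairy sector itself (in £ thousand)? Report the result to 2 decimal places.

I − A =
  [   0.75    -0.20]
  [  -0.35     0.95]
det(I−A) = (0.75)(0.95) − (-0.20)(-0.35) = 0.6425
adj(I−A) = [[0.95, 0.20], [0.35, 0.75]]
(I − A)⁻¹ = adj(I−A) / det(I−A) ≈
  [   1.4786     0.3113]
  [   0.5447     1.1673]
First solve x = (I − A)⁻¹ d = adj(I−A)·d / det(I−A); in particular x_D = (0.35·110 + 0.75·200) / 0.6425 = 188.50 / 0.6425 ≈ 293.3852.
Intermediate flow from D to D: z_DD = a_DD · x_D = 0.05 × 188.50 / 0.6425 = 9.425 / 0.6425 ≈ 14.67.

z_DD = 14.67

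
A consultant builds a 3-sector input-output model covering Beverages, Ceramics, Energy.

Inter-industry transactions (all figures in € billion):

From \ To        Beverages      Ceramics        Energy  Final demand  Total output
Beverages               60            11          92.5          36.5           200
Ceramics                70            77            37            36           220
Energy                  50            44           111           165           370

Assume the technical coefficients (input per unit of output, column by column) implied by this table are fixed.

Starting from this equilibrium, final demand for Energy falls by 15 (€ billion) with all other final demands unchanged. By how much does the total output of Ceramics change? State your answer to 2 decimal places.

Δx_2 = -10.14

Technical coefficients a_ij = z_ij / X_j:
  a_11 = 60/200 = 0.30, a_21 = 70/200 = 0.35, a_31 = 50/200 = 0.25
  a_12 = 11/220 = 0.05, a_22 = 77/220 = 0.35, a_32 = 44/220 = 0.20
  a_13 = 92.5/370 = 0.25, a_23 = 37/370 = 0.10, a_33 = 111/370 = 0.30
I − A =
  [   0.70    -0.05    -0.25]
  [  -0.35     0.65    -0.10]
  [  -0.25    -0.20     0.70]
Cofactors of I−A, C_ij = (−1)^(i+j)·(minor ij) (rows/columns in the sector order above):
  C_11 = (0.65)(0.70) − (-0.10)(-0.20) = 0.4350
  C_12 = −[(-0.35)(0.70) − (-0.10)(-0.25)] = 0.2700
  C_13 = (-0.35)(-0.20) − (0.65)(-0.25) = 0.2325
  C_21 = −[(-0.05)(0.70) − (-0.25)(-0.20)] = 0.0850
  C_22 = (0.70)(0.70) − (-0.25)(-0.25) = 0.4275
  C_23 = −[(0.70)(-0.20) − (-0.05)(-0.25)] = 0.1525
  C_31 = (-0.05)(-0.10) − (-0.25)(0.65) = 0.1675
  C_32 = −[(0.70)(-0.10) − (-0.25)(-0.35)] = 0.1575
  C_33 = (0.70)(0.65) − (-0.05)(-0.35) = 0.4375
det(I−A) = Σ_j (I−A)_1j·C_1j = (0.70)(0.4350) + (-0.05)(0.2700) + (-0.25)(0.2325) = 0.232875
adj(I−A) = Cᵀ =
  [ 0.4350   0.0850   0.1675]
  [ 0.2700   0.4275   0.1575]
  [ 0.2325   0.1525   0.4375]
(I − A)⁻¹ = adj(I−A) / det(I−A) ≈
  [   1.8680     0.3650     0.7193]
  [   1.1594     1.8357     0.6763]
  [   0.9984     0.6549     1.8787]
Δx = (I − A)⁻¹ Δd with Δd having -15 in the Energy component and 0 elsewhere.
So Δx_2 = L_23 · (-15), where L_23 = adj(I−A)_23 / det(I−A) = 0.1575 / 0.232875.
Δx_2 = 0.1575 × (-15) / 0.232875 = -2.3625 / 0.232875 ≈ -10.14.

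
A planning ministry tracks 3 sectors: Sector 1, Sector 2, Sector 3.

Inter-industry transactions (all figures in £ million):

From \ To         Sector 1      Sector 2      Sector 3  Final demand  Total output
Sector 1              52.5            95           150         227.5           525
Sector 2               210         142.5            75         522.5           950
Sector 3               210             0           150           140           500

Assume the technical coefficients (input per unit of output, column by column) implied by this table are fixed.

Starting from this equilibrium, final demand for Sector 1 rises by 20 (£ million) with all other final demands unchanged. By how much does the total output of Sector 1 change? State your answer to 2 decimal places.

Δx_1 = 29.79

Technical coefficients a_ij = z_ij / X_j:
  a_11 = 52.5/525 = 0.10, a_21 = 210/525 = 0.40, a_31 = 210/525 = 0.40
  a_12 = 95/950 = 0.10, a_22 = 142.5/950 = 0.15, a_32 = 0/950 = 0.00
  a_13 = 150/500 = 0.30, a_23 = 75/500 = 0.15, a_33 = 150/500 = 0.30
I − A =
  [   0.90    -0.10    -0.30]
  [  -0.40     0.85    -0.15]
  [  -0.40     0.00     0.70]
Cofactors of I−A, C_ij = (−1)^(i+j)·(minor ij) (rows/columns in the sector order above):
  C_11 = (0.85)(0.70) − (-0.15)(0.00) = 0.5950
  C_12 = −[(-0.40)(0.70) − (-0.15)(-0.40)] = 0.3400
  C_13 = (-0.40)(0.00) − (0.85)(-0.40) = 0.3400
  C_21 = −[(-0.10)(0.70) − (-0.30)(0.00)] = 0.0700
  C_22 = (0.90)(0.70) − (-0.30)(-0.40) = 0.5100
  C_23 = −[(0.90)(0.00) − (-0.10)(-0.40)] = 0.0400
  C_31 = (-0.10)(-0.15) − (-0.30)(0.85) = 0.2700
  C_32 = −[(0.90)(-0.15) − (-0.30)(-0.40)] = 0.2550
  C_33 = (0.90)(0.85) − (-0.10)(-0.40) = 0.7250
det(I−A) = Σ_j (I−A)_1j·C_1j = (0.90)(0.5950) + (-0.10)(0.3400) + (-0.30)(0.3400) = 0.3995
adj(I−A) = Cᵀ =
  [ 0.5950   0.0700   0.2700]
  [ 0.3400   0.5100   0.2550]
  [ 0.3400   0.0400   0.7250]
(I − A)⁻¹ = adj(I−A) / det(I−A) ≈
  [   1.4894     0.1752     0.6758]
  [   0.8511     1.2766     0.6383]
  [   0.8511     0.1001     1.8148]
Δx = (I − A)⁻¹ Δd with Δd having +20 in the Sector 1 component and 0 elsewhere.
So Δx_1 = L_11 · (+20), where L_11 = adj(I−A)_11 / det(I−A) = 0.5950 / 0.3995.
Δx_1 = 0.5950 × (+20) / 0.3995 = 11.90 / 0.3995 ≈ 29.79.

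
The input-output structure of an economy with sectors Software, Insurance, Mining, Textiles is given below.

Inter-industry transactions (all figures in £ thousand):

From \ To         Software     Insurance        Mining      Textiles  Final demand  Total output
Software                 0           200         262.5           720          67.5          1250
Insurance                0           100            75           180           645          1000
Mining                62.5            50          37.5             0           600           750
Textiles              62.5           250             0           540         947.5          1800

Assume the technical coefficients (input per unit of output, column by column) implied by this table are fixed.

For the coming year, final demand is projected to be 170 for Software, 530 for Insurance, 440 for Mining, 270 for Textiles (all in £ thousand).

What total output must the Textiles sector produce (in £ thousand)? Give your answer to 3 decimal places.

Technical coefficients a_ij = z_ij / X_j:
  a_SS = 0/1250 = 0.00, a_IS = 0/1250 = 0.00, a_MS = 62.5/1250 = 0.05, a_TS = 62.5/1250 = 0.05
  a_SI = 200/1000 = 0.20, a_II = 100/1000 = 0.10, a_MI = 50/1000 = 0.05, a_TI = 250/1000 = 0.25
  a_SM = 262.5/750 = 0.35, a_IM = 75/750 = 0.10, a_MM = 37.5/750 = 0.05, a_TM = 0/750 = 0.00
  a_ST = 720/1800 = 0.40, a_IT = 180/1800 = 0.10, a_MT = 0/1800 = 0.00, a_TT = 540/1800 = 0.30
I − A =
  [   1.00    -0.20    -0.35    -0.40]
  [   0.00     0.90    -0.10    -0.10]
  [  -0.05    -0.05     0.95     0.00]
  [  -0.05    -0.25     0.00     0.70]
Compute the cofactors C_ij = (−1)^(i+j)·(3×3 minor ij) of I−A; the adjugate is their transpose:
adj(I−A) = Cᵀ =
  [ 0.57125   0.24025   0.23575   0.36075]
  [ 0.00825   0.63375   0.06975   0.09525]
  [ 0.03050   0.04600   0.58600   0.02400]
  [ 0.04375   0.24350   0.04175   0.83325]
det(I−A) = Σ_j (I−A)_1j·C_1j = (1.00)(0.57125) + (-0.20)(0.00825) + (-0.35)(0.03050) + (-0.40)(0.04375) = 0.541425
(I − A)⁻¹ = adj(I−A) / det(I−A) ≈
  [   1.0551     0.4437     0.4354     0.6663]
  [   0.0152     1.1705     0.1288     0.1759]
  [   0.0563     0.0850     1.0823     0.0443]
  [   0.0808     0.4497     0.0771     1.5390]
x = (I − A)⁻¹ d = adj(I−A)·d / det(I−A), with det(I−A) = 0.541425:
  x_S = (0.57125·170 + 0.24025·530 + 0.23575·440 + 0.36075·270) / 0.541425 = 425.5775 / 0.541425 ≈ 786.032
  x_I = (0.00825·170 + 0.63375·530 + 0.06975·440 + 0.09525·270) / 0.541425 = 393.6975 / 0.541425 ≈ 727.151
  x_M = (0.03050·170 + 0.04600·530 + 0.58600·440 + 0.02400·270) / 0.541425 = 293.885 / 0.541425 ≈ 542.799
  x_T = (0.04375·170 + 0.24350·530 + 0.04175·440 + 0.83325·270) / 0.541425 = 379.84 / 0.541425 ≈ 701.556

x_T = 701.556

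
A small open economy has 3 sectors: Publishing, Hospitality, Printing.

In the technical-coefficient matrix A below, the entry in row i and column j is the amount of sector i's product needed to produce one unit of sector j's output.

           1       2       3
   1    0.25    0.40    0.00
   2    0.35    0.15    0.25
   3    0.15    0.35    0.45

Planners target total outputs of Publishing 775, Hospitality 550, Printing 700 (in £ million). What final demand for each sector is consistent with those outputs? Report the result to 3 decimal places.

d_1 = 361.250, d_2 = 21.250, d_3 = 76.250

I − A =
  [   0.75    -0.40     0.00]
  [  -0.35     0.85    -0.25]
  [  -0.15    -0.35     0.55]
d = (I − A) x:
  d_1 = (+0.75)·775 + (-0.40)·550 + (+0.00)·700 = 361.250
  d_2 = (-0.35)·775 + (+0.85)·550 + (-0.25)·700 = 21.250
  d_3 = (-0.15)·775 + (-0.35)·550 + (+0.55)·700 = 76.250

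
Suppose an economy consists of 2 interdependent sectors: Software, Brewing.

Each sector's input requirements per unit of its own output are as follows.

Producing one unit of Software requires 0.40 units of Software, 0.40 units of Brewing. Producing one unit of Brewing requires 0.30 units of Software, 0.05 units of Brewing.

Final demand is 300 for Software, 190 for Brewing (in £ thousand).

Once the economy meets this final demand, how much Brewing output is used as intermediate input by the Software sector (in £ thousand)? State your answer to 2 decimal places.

I − A =
  [   0.60    -0.30]
  [  -0.40     0.95]
det(I−A) = (0.60)(0.95) − (-0.30)(-0.40) = 0.4500
adj(I−A) = [[0.95, 0.30], [0.40, 0.60]]
(I − A)⁻¹ = adj(I−A) / det(I−A) ≈
  [   2.1111     0.6667]
  [   0.8889     1.3333]
First solve x = (I − A)⁻¹ d = adj(I−A)·d / det(I−A); in particular x_1 = (0.95·300 + 0.30·190) / 0.4500 = 342.00 / 0.4500 = 760.0000.
Intermediate flow from 2 to 1: z_21 = a_21 · x_1 = 0.40 × 342.00 / 0.4500 = 136.80 / 0.4500 = 304.00.

z_21 = 304.00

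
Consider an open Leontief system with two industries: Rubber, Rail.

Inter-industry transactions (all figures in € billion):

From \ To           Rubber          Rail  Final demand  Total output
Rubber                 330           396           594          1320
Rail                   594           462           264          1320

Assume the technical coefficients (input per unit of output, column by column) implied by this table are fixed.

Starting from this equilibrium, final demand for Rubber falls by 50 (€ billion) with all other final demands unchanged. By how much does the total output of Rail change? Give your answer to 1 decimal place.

Technical coefficients a_ij = z_ij / X_j:
  a_11 = 330/1320 = 0.25, a_21 = 594/1320 = 0.45
  a_12 = 396/1320 = 0.30, a_22 = 462/1320 = 0.35
I − A =
  [   0.75    -0.30]
  [  -0.45     0.65]
det(I−A) = (0.75)(0.65) − (-0.30)(-0.45) = 0.3525
adj(I−A) = [[0.65, 0.30], [0.45, 0.75]]
(I − A)⁻¹ = adj(I−A) / det(I−A) ≈
  [   1.8440     0.8511]
  [   1.2766     2.1277]
Δx = (I − A)⁻¹ Δd with Δd having -50 in the Rubber component and 0 elsewhere.
So Δx_2 = L_21 · (-50), where L_21 = adj(I−A)_21 / det(I−A) = 0.45 / 0.3525.
Δx_2 = 0.45 × (-50) / 0.3525 = -22.50 / 0.3525 ≈ -63.8.

Δx_2 = -63.8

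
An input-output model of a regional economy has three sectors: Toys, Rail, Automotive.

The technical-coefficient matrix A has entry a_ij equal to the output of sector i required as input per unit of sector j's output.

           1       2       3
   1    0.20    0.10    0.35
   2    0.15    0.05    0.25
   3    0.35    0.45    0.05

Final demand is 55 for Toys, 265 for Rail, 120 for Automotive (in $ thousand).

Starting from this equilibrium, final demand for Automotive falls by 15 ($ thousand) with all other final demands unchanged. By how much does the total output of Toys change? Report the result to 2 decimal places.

I − A =
  [   0.80    -0.10    -0.35]
  [  -0.15     0.95    -0.25]
  [  -0.35    -0.45     0.95]
Cofactors of I−A, C_ij = (−1)^(i+j)·(minor ij) (rows/columns in the sector order above):
  C_11 = (0.95)(0.95) − (-0.25)(-0.45) = 0.7900
  C_12 = −[(-0.15)(0.95) − (-0.25)(-0.35)] = 0.2300
  C_13 = (-0.15)(-0.45) − (0.95)(-0.35) = 0.4000
  C_21 = −[(-0.10)(0.95) − (-0.35)(-0.45)] = 0.2525
  C_22 = (0.80)(0.95) − (-0.35)(-0.35) = 0.6375
  C_23 = −[(0.80)(-0.45) − (-0.10)(-0.35)] = 0.3950
  C_31 = (-0.10)(-0.25) − (-0.35)(0.95) = 0.3575
  C_32 = −[(0.80)(-0.25) − (-0.35)(-0.15)] = 0.2525
  C_33 = (0.80)(0.95) − (-0.10)(-0.15) = 0.7450
det(I−A) = Σ_j (I−A)_1j·C_1j = (0.80)(0.7900) + (-0.10)(0.2300) + (-0.35)(0.4000) = 0.4690
adj(I−A) = Cᵀ =
  [ 0.7900   0.2525   0.3575]
  [ 0.2300   0.6375   0.2525]
  [ 0.4000   0.3950   0.7450]
(I − A)⁻¹ = adj(I−A) / det(I−A) ≈
  [   1.6844     0.5384     0.7623]
  [   0.4904     1.3593     0.5384]
  [   0.8529     0.8422     1.5885]
Δx = (I − A)⁻¹ Δd with Δd having -15 in the Automotive component and 0 elsewhere.
So Δx_1 = L_13 · (-15), where L_13 = adj(I−A)_13 / det(I−A) = 0.3575 / 0.4690.
Δx_1 = 0.3575 × (-15) / 0.4690 = -5.3625 / 0.4690 ≈ -11.43.

Δx_1 = -11.43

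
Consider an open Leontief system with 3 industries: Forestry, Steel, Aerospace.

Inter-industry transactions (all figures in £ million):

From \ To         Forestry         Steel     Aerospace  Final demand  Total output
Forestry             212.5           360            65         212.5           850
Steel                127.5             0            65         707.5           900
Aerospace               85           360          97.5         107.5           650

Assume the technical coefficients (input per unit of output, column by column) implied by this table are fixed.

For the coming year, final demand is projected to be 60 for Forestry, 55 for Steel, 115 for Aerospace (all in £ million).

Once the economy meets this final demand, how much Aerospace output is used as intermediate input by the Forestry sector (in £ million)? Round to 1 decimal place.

z_31 = 16.0

Technical coefficients a_ij = z_ij / X_j:
  a_11 = 212.5/850 = 0.25, a_21 = 127.5/850 = 0.15, a_31 = 85/850 = 0.10
  a_12 = 360/900 = 0.40, a_22 = 0/900 = 0.00, a_32 = 360/900 = 0.40
  a_13 = 65/650 = 0.10, a_23 = 65/650 = 0.10, a_33 = 97.5/650 = 0.15
I − A =
  [   0.75    -0.40    -0.10]
  [  -0.15     1.00    -0.10]
  [  -0.10    -0.40     0.85]
Cofactors of I−A, C_ij = (−1)^(i+j)·(minor ij) (rows/columns in the sector order above):
  C_11 = (1.00)(0.85) − (-0.10)(-0.40) = 0.8100
  C_12 = −[(-0.15)(0.85) − (-0.10)(-0.10)] = 0.1375
  C_13 = (-0.15)(-0.40) − (1.00)(-0.10) = 0.1600
  C_21 = −[(-0.40)(0.85) − (-0.10)(-0.40)] = 0.3800
  C_22 = (0.75)(0.85) − (-0.10)(-0.10) = 0.6275
  C_23 = −[(0.75)(-0.40) − (-0.40)(-0.10)] = 0.3400
  C_31 = (-0.40)(-0.10) − (-0.10)(1.00) = 0.1400
  C_32 = −[(0.75)(-0.10) − (-0.10)(-0.15)] = 0.0900
  C_33 = (0.75)(1.00) − (-0.40)(-0.15) = 0.6900
det(I−A) = Σ_j (I−A)_1j·C_1j = (0.75)(0.8100) + (-0.40)(0.1375) + (-0.10)(0.1600) = 0.5365
adj(I−A) = Cᵀ =
  [ 0.8100   0.3800   0.1400]
  [ 0.1375   0.6275   0.0900]
  [ 0.1600   0.3400   0.6900]
(I − A)⁻¹ = adj(I−A) / det(I−A) ≈
  [   1.5098     0.7083     0.2610]
  [   0.2563     1.1696     0.1678]
  [   0.2982     0.6337     1.2861]
First solve x = (I − A)⁻¹ d = adj(I−A)·d / det(I−A); in particular x_1 = (0.8100·60 + 0.3800·55 + 0.1400·115) / 0.5365 = 85.60 / 0.5365 ≈ 159.553.
Intermediate flow from 3 to 1: z_31 = a_31 · x_1 = 0.10 × 85.60 / 0.5365 = 8.56 / 0.5365 ≈ 16.0.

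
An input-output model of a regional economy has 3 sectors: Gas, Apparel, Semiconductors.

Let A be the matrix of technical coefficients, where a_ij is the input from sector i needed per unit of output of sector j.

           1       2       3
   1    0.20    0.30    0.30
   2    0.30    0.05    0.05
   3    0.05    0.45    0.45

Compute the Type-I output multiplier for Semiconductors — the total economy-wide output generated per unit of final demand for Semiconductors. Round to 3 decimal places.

m_3 = 3.729

I − A =
  [   0.80    -0.30    -0.30]
  [  -0.30     0.95    -0.05]
  [  -0.05    -0.45     0.55]
Cofactors of I−A, C_ij = (−1)^(i+j)·(minor ij) (rows/columns in the sector order above):
  C_11 = (0.95)(0.55) − (-0.05)(-0.45) = 0.5000
  C_12 = −[(-0.30)(0.55) − (-0.05)(-0.05)] = 0.1675
  C_13 = (-0.30)(-0.45) − (0.95)(-0.05) = 0.1825
  C_21 = −[(-0.30)(0.55) − (-0.30)(-0.45)] = 0.3000
  C_22 = (0.80)(0.55) − (-0.30)(-0.05) = 0.4250
  C_23 = −[(0.80)(-0.45) − (-0.30)(-0.05)] = 0.3750
  C_31 = (-0.30)(-0.05) − (-0.30)(0.95) = 0.3000
  C_32 = −[(0.80)(-0.05) − (-0.30)(-0.30)] = 0.1300
  C_33 = (0.80)(0.95) − (-0.30)(-0.30) = 0.6700
det(I−A) = Σ_j (I−A)_1j·C_1j = (0.80)(0.5000) + (-0.30)(0.1675) + (-0.30)(0.1825) = 0.2950
adj(I−A) = Cᵀ =
  [ 0.5000   0.3000   0.3000]
  [ 0.1675   0.4250   0.1300]
  [ 0.1825   0.3750   0.6700]
(I − A)⁻¹ = adj(I−A) / det(I−A) ≈
  [   1.6949     1.0169     1.0169]
  [   0.5678     1.4407     0.4407]
  [   0.6186     1.2712     2.2712]
The output multiplier for sector j is the column-j sum of the Leontief inverse (I − A)⁻¹ = adj(I−A) / det(I−A).
Column 3 of adj(I−A): (0.3000, 0.1300, 0.6700); det(I−A) = 0.2950.
m_3 = (0.3000 + 0.1300 + 0.6700) / 0.2950 = 1.10 / 0.2950 ≈ 3.729.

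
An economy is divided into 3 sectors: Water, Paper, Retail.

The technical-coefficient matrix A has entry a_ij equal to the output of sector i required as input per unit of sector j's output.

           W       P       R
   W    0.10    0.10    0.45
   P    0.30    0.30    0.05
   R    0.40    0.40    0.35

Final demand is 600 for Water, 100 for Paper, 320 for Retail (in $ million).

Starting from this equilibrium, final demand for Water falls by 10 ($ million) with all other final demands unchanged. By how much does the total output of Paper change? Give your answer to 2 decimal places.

I − A =
  [   0.90    -0.10    -0.45]
  [  -0.30     0.70    -0.05]
  [  -0.40    -0.40     0.65]
Cofactors of I−A, C_ij = (−1)^(i+j)·(minor ij) (rows/columns in the sector order above):
  C_11 = (0.70)(0.65) − (-0.05)(-0.40) = 0.4350
  C_12 = −[(-0.30)(0.65) − (-0.05)(-0.40)] = 0.2150
  C_13 = (-0.30)(-0.40) − (0.70)(-0.40) = 0.4000
  C_21 = −[(-0.10)(0.65) − (-0.45)(-0.40)] = 0.2450
  C_22 = (0.90)(0.65) − (-0.45)(-0.40) = 0.4050
  C_23 = −[(0.90)(-0.40) − (-0.10)(-0.40)] = 0.4000
  C_31 = (-0.10)(-0.05) − (-0.45)(0.70) = 0.3200
  C_32 = −[(0.90)(-0.05) − (-0.45)(-0.30)] = 0.1800
  C_33 = (0.90)(0.70) − (-0.10)(-0.30) = 0.6000
det(I−A) = Σ_j (I−A)_1j·C_1j = (0.90)(0.4350) + (-0.10)(0.2150) + (-0.45)(0.4000) = 0.1900
adj(I−A) = Cᵀ =
  [ 0.4350   0.2450   0.3200]
  [ 0.2150   0.4050   0.1800]
  [ 0.4000   0.4000   0.6000]
(I − A)⁻¹ = adj(I−A) / det(I−A) ≈
  [   2.2895     1.2895     1.6842]
  [   1.1316     2.1316     0.9474]
  [   2.1053     2.1053     3.1579]
Δx = (I − A)⁻¹ Δd with Δd having -10 in the Water component and 0 elsewhere.
So Δx_P = L_PW · (-10), where L_PW = adj(I−A)_PW / det(I−A) = 0.2150 / 0.1900.
Δx_P = 0.2150 × (-10) / 0.1900 = -2.15 / 0.1900 ≈ -11.32.

Δx_P = -11.32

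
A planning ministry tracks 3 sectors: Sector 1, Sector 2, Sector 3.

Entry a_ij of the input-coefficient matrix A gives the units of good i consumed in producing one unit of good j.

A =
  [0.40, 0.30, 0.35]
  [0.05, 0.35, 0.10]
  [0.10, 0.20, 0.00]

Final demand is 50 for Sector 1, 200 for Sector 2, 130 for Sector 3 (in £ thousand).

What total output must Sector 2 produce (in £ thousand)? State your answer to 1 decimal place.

x_2 = 377.8

I − A =
  [   0.60    -0.30    -0.35]
  [  -0.05     0.65    -0.10]
  [  -0.10    -0.20     1.00]
Cofactors of I−A, C_ij = (−1)^(i+j)·(minor ij) (rows/columns in the sector order above):
  C_11 = (0.65)(1.00) − (-0.10)(-0.20) = 0.6300
  C_12 = −[(-0.05)(1.00) − (-0.10)(-0.10)] = 0.0600
  C_13 = (-0.05)(-0.20) − (0.65)(-0.10) = 0.0750
  C_21 = −[(-0.30)(1.00) − (-0.35)(-0.20)] = 0.3700
  C_22 = (0.60)(1.00) − (-0.35)(-0.10) = 0.5650
  C_23 = −[(0.60)(-0.20) − (-0.30)(-0.10)] = 0.1500
  C_31 = (-0.30)(-0.10) − (-0.35)(0.65) = 0.2575
  C_32 = −[(0.60)(-0.10) − (-0.35)(-0.05)] = 0.0775
  C_33 = (0.60)(0.65) − (-0.30)(-0.05) = 0.3750
det(I−A) = Σ_j (I−A)_1j·C_1j = (0.60)(0.6300) + (-0.30)(0.0600) + (-0.35)(0.0750) = 0.33375
adj(I−A) = Cᵀ =
  [ 0.6300   0.3700   0.2575]
  [ 0.0600   0.5650   0.0775]
  [ 0.0750   0.1500   0.3750]
(I − A)⁻¹ = adj(I−A) / det(I−A) ≈
  [   1.8876     1.1086     0.7715]
  [   0.1798     1.6929     0.2322]
  [   0.2247     0.4494     1.1236]
x = (I − A)⁻¹ d = adj(I−A)·d / det(I−A), with det(I−A) = 0.33375:
  x_1 = (0.6300·50 + 0.3700·200 + 0.2575·130) / 0.33375 = 138.975 / 0.33375 ≈ 416.4
  x_2 = (0.0600·50 + 0.5650·200 + 0.0775·130) / 0.33375 = 126.075 / 0.33375 ≈ 377.8
  x_3 = (0.0750·50 + 0.1500·200 + 0.3750·130) / 0.33375 = 82.50 / 0.33375 ≈ 247.2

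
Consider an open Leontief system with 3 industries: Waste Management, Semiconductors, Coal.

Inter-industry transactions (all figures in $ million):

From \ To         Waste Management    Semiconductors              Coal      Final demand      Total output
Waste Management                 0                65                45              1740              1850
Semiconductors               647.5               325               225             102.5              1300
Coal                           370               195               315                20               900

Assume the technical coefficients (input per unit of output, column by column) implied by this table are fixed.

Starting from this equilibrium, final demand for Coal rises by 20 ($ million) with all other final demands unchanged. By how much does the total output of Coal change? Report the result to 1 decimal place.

Δx_C = 34.4

Technical coefficients a_ij = z_ij / X_j:
  a_WW = 0/1850 = 0.00, a_SW = 647.5/1850 = 0.35, a_CW = 370/1850 = 0.20
  a_WS = 65/1300 = 0.05, a_SS = 325/1300 = 0.25, a_CS = 195/1300 = 0.15
  a_WC = 45/900 = 0.05, a_SC = 225/900 = 0.25, a_CC = 315/900 = 0.35
I − A =
  [   1.00    -0.05    -0.05]
  [  -0.35     0.75    -0.25]
  [  -0.20    -0.15     0.65]
Cofactors of I−A, C_ij = (−1)^(i+j)·(minor ij) (rows/columns in the sector order above):
  C_11 = (0.75)(0.65) − (-0.25)(-0.15) = 0.4500
  C_12 = −[(-0.35)(0.65) − (-0.25)(-0.20)] = 0.2775
  C_13 = (-0.35)(-0.15) − (0.75)(-0.20) = 0.2025
  C_21 = −[(-0.05)(0.65) − (-0.05)(-0.15)] = 0.0400
  C_22 = (1.00)(0.65) − (-0.05)(-0.20) = 0.6400
  C_23 = −[(1.00)(-0.15) − (-0.05)(-0.20)] = 0.1600
  C_31 = (-0.05)(-0.25) − (-0.05)(0.75) = 0.0500
  C_32 = −[(1.00)(-0.25) − (-0.05)(-0.35)] = 0.2675
  C_33 = (1.00)(0.75) − (-0.05)(-0.35) = 0.7325
det(I−A) = Σ_j (I−A)_1j·C_1j = (1.00)(0.4500) + (-0.05)(0.2775) + (-0.05)(0.2025) = 0.4260
adj(I−A) = Cᵀ =
  [ 0.4500   0.0400   0.0500]
  [ 0.2775   0.6400   0.2675]
  [ 0.2025   0.1600   0.7325]
(I − A)⁻¹ = adj(I−A) / det(I−A) ≈
  [   1.0563     0.0939     0.1174]
  [   0.6514     1.5023     0.6279]
  [   0.4754     0.3756     1.7195]
Δx = (I − A)⁻¹ Δd with Δd having +20 in the Coal component and 0 elsewhere.
So Δx_C = L_CC · (+20), where L_CC = adj(I−A)_CC / det(I−A) = 0.7325 / 0.4260.
Δx_C = 0.7325 × (+20) / 0.4260 = 14.65 / 0.4260 ≈ 34.4.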